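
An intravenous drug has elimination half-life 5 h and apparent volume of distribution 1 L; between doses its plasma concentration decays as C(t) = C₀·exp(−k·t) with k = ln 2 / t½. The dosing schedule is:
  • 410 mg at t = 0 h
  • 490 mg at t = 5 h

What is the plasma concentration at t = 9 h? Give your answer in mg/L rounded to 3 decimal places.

399.173 mg/L

k = ln 2 / 5 = 0.13863 per h
Dose 1 (410 mg at t=0 h): 410·exp(−0.13863·9) = 117.742 mg/L
Dose 2 (490 mg at t=5 h): 490·exp(−0.13863·4) = 281.431 mg/L
C(9) = 117.742 + 281.431 = 399.173 mg/L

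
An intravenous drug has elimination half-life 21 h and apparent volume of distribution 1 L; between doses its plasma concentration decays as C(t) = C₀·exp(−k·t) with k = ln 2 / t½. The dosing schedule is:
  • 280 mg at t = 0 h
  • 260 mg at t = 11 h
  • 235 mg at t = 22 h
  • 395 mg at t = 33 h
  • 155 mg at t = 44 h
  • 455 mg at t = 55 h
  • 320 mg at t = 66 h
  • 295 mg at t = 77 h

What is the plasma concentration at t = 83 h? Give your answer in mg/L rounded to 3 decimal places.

k = ln 2 / 21 = 0.03301 per h
Dose 1 (280 mg at t=0 h): 280·exp(−0.03301·83) = 18.087 mg/L
Dose 2 (260 mg at t=11 h): 260·exp(−0.03301·72) = 24.147 mg/L
Dose 3 (235 mg at t=22 h): 235·exp(−0.03301·61) = 31.380 mg/L
Dose 4 (395 mg at t=33 h): 395·exp(−0.03301·50) = 75.833 mg/L
Dose 5 (155 mg at t=44 h): 155·exp(−0.03301·39) = 42.783 mg/L
Dose 6 (455 mg at t=55 h): 455·exp(−0.03301·28) = 180.567 mg/L
Dose 7 (320 mg at t=66 h): 320·exp(−0.03301·17) = 182.582 mg/L
Dose 8 (295 mg at t=77 h): 295·exp(−0.03301·6) = 241.999 mg/L
C(83) = 18.087 + 24.147 + 31.380 + 75.833 + 42.783 + 180.567 + 182.582 + 241.999 = 797.379 mg/L

797.379 mg/L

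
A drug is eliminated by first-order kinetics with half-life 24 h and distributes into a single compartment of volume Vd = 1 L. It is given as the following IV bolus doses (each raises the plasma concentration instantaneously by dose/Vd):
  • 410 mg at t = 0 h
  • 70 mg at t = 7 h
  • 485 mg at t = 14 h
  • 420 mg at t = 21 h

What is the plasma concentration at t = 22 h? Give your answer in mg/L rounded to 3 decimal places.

1055.567 mg/L

k = ln 2 / 24 = 0.02888 per h
Dose 1 (410 mg at t=0 h): 410·exp(−0.02888·22) = 217.190 mg/L
Dose 2 (70 mg at t=7 h): 70·exp(−0.02888·15) = 45.389 mg/L
Dose 3 (485 mg at t=14 h): 485·exp(−0.02888·8) = 384.945 mg/L
Dose 4 (420 mg at t=21 h): 420·exp(−0.02888·1) = 408.043 mg/L
C(22) = 217.190 + 45.389 + 384.945 + 408.043 = 1055.567 mg/L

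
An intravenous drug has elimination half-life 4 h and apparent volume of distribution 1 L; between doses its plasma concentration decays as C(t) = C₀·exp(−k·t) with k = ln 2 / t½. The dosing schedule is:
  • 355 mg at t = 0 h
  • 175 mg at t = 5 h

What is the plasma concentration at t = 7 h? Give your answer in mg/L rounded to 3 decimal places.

k = ln 2 / 4 = 0.17329 per h
Dose 1 (355 mg at t=0 h): 355·exp(−0.17329·7) = 105.542 mg/L
Dose 2 (175 mg at t=5 h): 175·exp(−0.17329·2) = 123.744 mg/L
C(7) = 105.542 + 123.744 = 229.286 mg/L

229.286 mg/L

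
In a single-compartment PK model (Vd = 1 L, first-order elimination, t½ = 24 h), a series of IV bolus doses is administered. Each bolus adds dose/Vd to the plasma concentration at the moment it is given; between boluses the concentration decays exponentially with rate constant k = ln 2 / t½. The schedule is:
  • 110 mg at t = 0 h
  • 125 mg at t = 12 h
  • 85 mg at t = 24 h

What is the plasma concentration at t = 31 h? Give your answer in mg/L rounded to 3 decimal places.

k = ln 2 / 24 = 0.02888 per h
Dose 1 (110 mg at t=0 h): 110·exp(−0.02888·31) = 44.933 mg/L
Dose 2 (125 mg at t=12 h): 125·exp(−0.02888·19) = 72.210 mg/L
Dose 3 (85 mg at t=24 h): 85·exp(−0.02888·7) = 69.441 mg/L
C(31) = 44.933 + 72.210 + 69.441 = 186.584 mg/L

186.584 mg/L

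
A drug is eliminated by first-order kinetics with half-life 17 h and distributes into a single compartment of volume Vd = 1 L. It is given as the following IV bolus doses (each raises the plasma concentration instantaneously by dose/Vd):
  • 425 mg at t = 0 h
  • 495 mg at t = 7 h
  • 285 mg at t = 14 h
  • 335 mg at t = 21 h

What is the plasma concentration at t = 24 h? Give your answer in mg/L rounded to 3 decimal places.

k = ln 2 / 17 = 0.04077 per h
Dose 1 (425 mg at t=0 h): 425·exp(−0.04077·24) = 159.737 mg/L
Dose 2 (495 mg at t=7 h): 495·exp(−0.04077·17) = 247.500 mg/L
Dose 3 (285 mg at t=14 h): 285·exp(−0.04077·10) = 189.569 mg/L
Dose 4 (335 mg at t=21 h): 335·exp(−0.04077·3) = 296.430 mg/L
C(24) = 159.737 + 247.500 + 189.569 + 296.430 = 893.236 mg/L

893.236 mg/L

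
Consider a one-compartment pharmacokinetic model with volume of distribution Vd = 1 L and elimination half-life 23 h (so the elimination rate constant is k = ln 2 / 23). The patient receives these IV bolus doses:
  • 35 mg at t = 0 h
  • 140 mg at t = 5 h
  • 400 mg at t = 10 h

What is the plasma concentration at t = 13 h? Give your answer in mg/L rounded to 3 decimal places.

499.085 mg/L

k = ln 2 / 23 = 0.03014 per h
Dose 1 (35 mg at t=0 h): 35·exp(−0.03014·13) = 23.655 mg/L
Dose 2 (140 mg at t=5 h): 140·exp(−0.03014·8) = 110.007 mg/L
Dose 3 (400 mg at t=10 h): 400·exp(−0.03014·3) = 365.422 mg/L
C(13) = 23.655 + 110.007 + 365.422 = 499.085 mg/L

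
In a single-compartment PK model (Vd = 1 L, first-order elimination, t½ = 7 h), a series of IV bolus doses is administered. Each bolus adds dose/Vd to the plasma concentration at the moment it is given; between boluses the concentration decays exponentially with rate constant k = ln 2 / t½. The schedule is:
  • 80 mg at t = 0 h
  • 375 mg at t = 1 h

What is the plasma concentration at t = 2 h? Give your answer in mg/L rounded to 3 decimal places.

k = ln 2 / 7 = 0.09902 per h
Dose 1 (80 mg at t=0 h): 80·exp(−0.09902·2) = 65.627 mg/L
Dose 2 (375 mg at t=1 h): 375·exp(−0.09902·1) = 339.646 mg/L
C(2) = 65.627 + 339.646 = 405.273 mg/L

405.273 mg/L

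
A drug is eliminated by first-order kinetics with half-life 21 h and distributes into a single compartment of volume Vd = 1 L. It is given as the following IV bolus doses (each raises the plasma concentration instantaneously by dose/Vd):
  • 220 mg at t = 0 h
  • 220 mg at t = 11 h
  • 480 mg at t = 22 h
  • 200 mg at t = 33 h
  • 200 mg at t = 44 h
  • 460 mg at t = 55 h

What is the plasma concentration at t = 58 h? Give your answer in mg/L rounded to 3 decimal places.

855.605 mg/L

k = ln 2 / 21 = 0.03301 per h
Dose 1 (220 mg at t=0 h): 220·exp(−0.03301·58) = 32.434 mg/L
Dose 2 (220 mg at t=11 h): 220·exp(−0.03301·47) = 46.633 mg/L
Dose 3 (480 mg at t=22 h): 480·exp(−0.03301·36) = 146.282 mg/L
Dose 4 (200 mg at t=33 h): 200·exp(−0.03301·25) = 87.632 mg/L
Dose 5 (200 mg at t=44 h): 200·exp(−0.03301·14) = 125.992 mg/L
Dose 6 (460 mg at t=55 h): 460·exp(−0.03301·3) = 416.633 mg/L
C(58) = 32.434 + 46.633 + 146.282 + 87.632 + 125.992 + 416.633 = 855.605 mg/L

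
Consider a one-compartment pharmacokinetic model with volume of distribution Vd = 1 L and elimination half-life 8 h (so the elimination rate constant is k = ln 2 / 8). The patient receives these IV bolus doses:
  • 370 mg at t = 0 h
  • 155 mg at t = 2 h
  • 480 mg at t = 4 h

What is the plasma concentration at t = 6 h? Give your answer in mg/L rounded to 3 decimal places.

k = ln 2 / 8 = 0.08664 per h
Dose 1 (370 mg at t=0 h): 370·exp(−0.08664·6) = 220.003 mg/L
Dose 2 (155 mg at t=2 h): 155·exp(−0.08664·4) = 109.602 mg/L
Dose 3 (480 mg at t=4 h): 480·exp(−0.08664·2) = 403.630 mg/L
C(6) = 220.003 + 109.602 + 403.630 = 733.235 mg/L

733.235 mg/L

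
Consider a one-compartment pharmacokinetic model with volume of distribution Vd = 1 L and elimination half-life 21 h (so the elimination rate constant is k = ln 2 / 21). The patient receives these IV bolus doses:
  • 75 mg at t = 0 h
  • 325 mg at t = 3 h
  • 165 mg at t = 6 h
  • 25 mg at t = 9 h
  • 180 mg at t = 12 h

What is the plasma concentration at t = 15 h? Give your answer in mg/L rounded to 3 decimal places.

570.555 mg/L

k = ln 2 / 21 = 0.03301 per h
Dose 1 (75 mg at t=0 h): 75·exp(−0.03301·15) = 45.713 mg/L
Dose 2 (325 mg at t=3 h): 325·exp(−0.03301·12) = 218.709 mg/L
Dose 3 (165 mg at t=6 h): 165·exp(−0.03301·9) = 122.595 mg/L
Dose 4 (25 mg at t=9 h): 25·exp(−0.03301·6) = 20.508 mg/L
Dose 5 (180 mg at t=12 h): 180·exp(−0.03301·3) = 163.030 mg/L
C(15) = 45.713 + 218.709 + 122.595 + 20.508 + 163.030 = 570.555 mg/L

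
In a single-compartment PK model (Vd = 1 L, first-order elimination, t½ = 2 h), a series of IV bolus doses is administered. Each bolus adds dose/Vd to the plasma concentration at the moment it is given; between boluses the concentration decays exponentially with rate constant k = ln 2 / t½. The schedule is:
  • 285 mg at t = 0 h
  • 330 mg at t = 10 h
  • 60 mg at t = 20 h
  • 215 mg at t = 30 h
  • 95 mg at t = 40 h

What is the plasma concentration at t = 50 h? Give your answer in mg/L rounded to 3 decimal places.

k = ln 2 / 2 = 0.34657 per h
Dose 1 (285 mg at t=0 h): 285·exp(−0.34657·50) = 0.000 mg/L
Dose 2 (330 mg at t=10 h): 330·exp(−0.34657·40) = 0.000 mg/L
Dose 3 (60 mg at t=20 h): 60·exp(−0.34657·30) = 0.002 mg/L
Dose 4 (215 mg at t=30 h): 215·exp(−0.34657·20) = 0.210 mg/L
Dose 5 (95 mg at t=40 h): 95·exp(−0.34657·10) = 2.969 mg/L
C(50) = 0.000 + 0.000 + 0.002 + 0.210 + 2.969 = 3.181 mg/L

3.181 mg/L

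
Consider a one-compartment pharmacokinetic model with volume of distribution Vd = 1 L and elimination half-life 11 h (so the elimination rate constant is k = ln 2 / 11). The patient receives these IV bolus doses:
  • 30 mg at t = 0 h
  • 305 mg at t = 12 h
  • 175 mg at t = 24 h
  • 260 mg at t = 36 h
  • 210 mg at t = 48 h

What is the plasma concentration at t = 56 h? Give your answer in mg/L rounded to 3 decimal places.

243.820 mg/L

k = ln 2 / 11 = 0.06301 per h
Dose 1 (30 mg at t=0 h): 30·exp(−0.06301·56) = 0.880 mg/L
Dose 2 (305 mg at t=12 h): 305·exp(−0.06301·44) = 19.062 mg/L
Dose 3 (175 mg at t=24 h): 175·exp(−0.06301·32) = 23.298 mg/L
Dose 4 (260 mg at t=36 h): 260·exp(−0.06301·20) = 73.730 mg/L
Dose 5 (210 mg at t=48 h): 210·exp(−0.06301·8) = 126.849 mg/L
C(56) = 0.880 + 19.062 + 23.298 + 73.730 + 126.849 = 243.820 mg/L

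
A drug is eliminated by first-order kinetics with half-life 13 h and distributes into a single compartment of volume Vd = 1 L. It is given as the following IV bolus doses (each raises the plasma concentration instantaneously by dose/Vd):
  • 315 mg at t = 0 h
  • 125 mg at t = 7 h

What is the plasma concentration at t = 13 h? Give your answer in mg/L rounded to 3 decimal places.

k = ln 2 / 13 = 0.05332 per h
Dose 1 (315 mg at t=0 h): 315·exp(−0.05332·13) = 157.500 mg/L
Dose 2 (125 mg at t=7 h): 125·exp(−0.05332·6) = 90.776 mg/L
C(13) = 157.500 + 90.776 = 248.276 mg/L

248.276 mg/L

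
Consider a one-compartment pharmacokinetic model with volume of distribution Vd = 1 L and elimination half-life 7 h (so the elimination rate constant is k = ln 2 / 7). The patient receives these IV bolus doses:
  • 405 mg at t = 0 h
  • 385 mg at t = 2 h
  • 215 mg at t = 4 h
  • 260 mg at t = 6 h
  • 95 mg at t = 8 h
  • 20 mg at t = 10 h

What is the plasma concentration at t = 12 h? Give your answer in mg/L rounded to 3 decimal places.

587.686 mg/L

k = ln 2 / 7 = 0.09902 per h
Dose 1 (405 mg at t=0 h): 405·exp(−0.09902·12) = 123.425 mg/L
Dose 2 (385 mg at t=2 h): 385·exp(−0.09902·10) = 143.027 mg/L
Dose 3 (215 mg at t=4 h): 215·exp(−0.09902·8) = 97.365 mg/L
Dose 4 (260 mg at t=6 h): 260·exp(−0.09902·6) = 143.532 mg/L
Dose 5 (95 mg at t=8 h): 95·exp(−0.09902·4) = 63.930 mg/L
Dose 6 (20 mg at t=10 h): 20·exp(−0.09902·2) = 16.407 mg/L
C(12) = 123.425 + 143.027 + 97.365 + 143.532 + 63.930 + 16.407 = 587.686 mg/L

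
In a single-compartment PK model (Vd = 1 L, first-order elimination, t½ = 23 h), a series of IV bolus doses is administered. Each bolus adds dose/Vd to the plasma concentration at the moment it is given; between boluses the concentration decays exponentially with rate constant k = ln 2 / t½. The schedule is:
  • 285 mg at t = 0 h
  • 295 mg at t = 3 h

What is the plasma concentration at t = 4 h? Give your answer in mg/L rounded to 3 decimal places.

k = ln 2 / 23 = 0.03014 per h
Dose 1 (285 mg at t=0 h): 285·exp(−0.03014·4) = 252.634 mg/L
Dose 2 (295 mg at t=3 h): 295·exp(−0.03014·1) = 286.242 mg/L
C(4) = 252.634 + 286.242 = 538.876 mg/L

538.876 mg/L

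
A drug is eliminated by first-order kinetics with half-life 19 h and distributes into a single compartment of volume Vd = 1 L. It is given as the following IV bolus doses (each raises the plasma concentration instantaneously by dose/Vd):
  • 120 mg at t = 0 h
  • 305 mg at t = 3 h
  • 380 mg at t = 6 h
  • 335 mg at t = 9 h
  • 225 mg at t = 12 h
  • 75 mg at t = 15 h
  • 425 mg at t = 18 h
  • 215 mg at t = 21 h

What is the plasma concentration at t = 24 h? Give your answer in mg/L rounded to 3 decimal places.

1316.042 mg/L

k = ln 2 / 19 = 0.03648 per h
Dose 1 (120 mg at t=0 h): 120·exp(−0.03648·24) = 49.996 mg/L
Dose 2 (305 mg at t=3 h): 305·exp(−0.03648·21) = 141.769 mg/L
Dose 3 (380 mg at t=6 h): 380·exp(−0.03648·18) = 197.059 mg/L
Dose 4 (335 mg at t=9 h): 335·exp(−0.03648·15) = 193.816 mg/L
Dose 5 (225 mg at t=12 h): 225·exp(−0.03648·12) = 145.231 mg/L
Dose 6 (75 mg at t=15 h): 75·exp(−0.03648·9) = 54.009 mg/L
Dose 7 (425 mg at t=18 h): 425·exp(−0.03648·6) = 341.450 mg/L
Dose 8 (215 mg at t=21 h): 215·exp(−0.03648·3) = 192.711 mg/L
C(24) = 49.996 + 141.769 + 197.059 + 193.816 + 145.231 + 54.009 + 341.450 + 192.711 = 1316.042 mg/L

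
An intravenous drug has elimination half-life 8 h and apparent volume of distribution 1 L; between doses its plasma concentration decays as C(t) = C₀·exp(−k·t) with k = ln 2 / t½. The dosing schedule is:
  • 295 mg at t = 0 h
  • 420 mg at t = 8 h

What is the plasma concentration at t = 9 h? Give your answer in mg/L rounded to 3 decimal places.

k = ln 2 / 8 = 0.08664 per h
Dose 1 (295 mg at t=0 h): 295·exp(−0.08664·9) = 135.258 mg/L
Dose 2 (420 mg at t=8 h): 420·exp(−0.08664·1) = 385.142 mg/L
C(9) = 135.258 + 385.142 = 520.400 mg/L

520.400 mg/L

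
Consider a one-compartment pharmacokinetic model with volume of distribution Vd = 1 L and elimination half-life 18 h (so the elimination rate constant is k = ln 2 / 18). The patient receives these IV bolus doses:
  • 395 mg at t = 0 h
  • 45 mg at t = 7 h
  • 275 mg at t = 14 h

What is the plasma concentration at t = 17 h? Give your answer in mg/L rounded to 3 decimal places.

480.869 mg/L

k = ln 2 / 18 = 0.03851 per h
Dose 1 (395 mg at t=0 h): 395·exp(−0.03851·17) = 205.254 mg/L
Dose 2 (45 mg at t=7 h): 45·exp(−0.03851·10) = 30.618 mg/L
Dose 3 (275 mg at t=14 h): 275·exp(−0.03851·3) = 244.997 mg/L
C(17) = 205.254 + 30.618 + 244.997 = 480.869 mg/L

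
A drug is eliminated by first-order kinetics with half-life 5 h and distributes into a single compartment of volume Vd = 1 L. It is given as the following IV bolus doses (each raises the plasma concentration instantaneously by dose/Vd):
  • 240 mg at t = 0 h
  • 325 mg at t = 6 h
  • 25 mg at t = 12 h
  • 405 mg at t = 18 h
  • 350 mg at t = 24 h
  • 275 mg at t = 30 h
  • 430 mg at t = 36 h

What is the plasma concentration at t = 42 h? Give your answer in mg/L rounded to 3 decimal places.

285.985 mg/L

k = ln 2 / 5 = 0.13863 per h
Dose 1 (240 mg at t=0 h): 240·exp(−0.13863·42) = 0.710 mg/L
Dose 2 (325 mg at t=6 h): 325·exp(−0.13863·36) = 2.210 mg/L
Dose 3 (25 mg at t=12 h): 25·exp(−0.13863·30) = 0.391 mg/L
Dose 4 (405 mg at t=18 h): 405·exp(−0.13863·24) = 14.538 mg/L
Dose 5 (350 mg at t=24 h): 350·exp(−0.13863·18) = 28.864 mg/L
Dose 6 (275 mg at t=30 h): 275·exp(−0.13863·12) = 52.103 mg/L
Dose 7 (430 mg at t=36 h): 430·exp(−0.13863·6) = 187.168 mg/L
C(42) = 0.710 + 2.210 + 0.391 + 14.538 + 28.864 + 52.103 + 187.168 = 285.985 mg/L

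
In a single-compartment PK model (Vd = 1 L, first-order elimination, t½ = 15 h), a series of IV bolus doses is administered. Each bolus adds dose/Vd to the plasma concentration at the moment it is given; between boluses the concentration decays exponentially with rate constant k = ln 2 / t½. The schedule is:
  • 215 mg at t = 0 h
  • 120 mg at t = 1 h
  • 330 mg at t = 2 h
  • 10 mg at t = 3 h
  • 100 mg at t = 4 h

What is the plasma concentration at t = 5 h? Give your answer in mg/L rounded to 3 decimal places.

662.277 mg/L

k = ln 2 / 15 = 0.04621 per h
Dose 1 (215 mg at t=0 h): 215·exp(−0.04621·5) = 170.646 mg/L
Dose 2 (120 mg at t=1 h): 120·exp(−0.04621·4) = 99.749 mg/L
Dose 3 (330 mg at t=2 h): 330·exp(−0.04621·3) = 287.282 mg/L
Dose 4 (10 mg at t=3 h): 10·exp(−0.04621·2) = 9.117 mg/L
Dose 5 (100 mg at t=4 h): 100·exp(−0.04621·1) = 95.484 mg/L
C(5) = 170.646 + 99.749 + 287.282 + 9.117 + 95.484 = 662.277 mg/L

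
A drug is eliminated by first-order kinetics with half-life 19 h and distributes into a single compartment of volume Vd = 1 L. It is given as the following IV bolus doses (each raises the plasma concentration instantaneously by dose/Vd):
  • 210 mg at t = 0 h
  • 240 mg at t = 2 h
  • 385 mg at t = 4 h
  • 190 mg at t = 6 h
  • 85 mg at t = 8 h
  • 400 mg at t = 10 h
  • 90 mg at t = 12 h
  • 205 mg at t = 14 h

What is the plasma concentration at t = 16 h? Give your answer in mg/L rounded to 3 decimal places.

k = ln 2 / 19 = 0.03648 per h
Dose 1 (210 mg at t=0 h): 210·exp(−0.03648·16) = 117.144 mg/L
Dose 2 (240 mg at t=2 h): 240·exp(−0.03648·14) = 144.012 mg/L
Dose 3 (385 mg at t=4 h): 385·exp(−0.03648·12) = 248.506 mg/L
Dose 4 (190 mg at t=6 h): 190·exp(−0.03648·10) = 131.922 mg/L
Dose 5 (85 mg at t=8 h): 85·exp(−0.03648·8) = 63.485 mg/L
Dose 6 (400 mg at t=10 h): 400·exp(−0.03648·6) = 321.364 mg/L
Dose 7 (90 mg at t=12 h): 90·exp(−0.03648·4) = 77.780 mg/L
Dose 8 (205 mg at t=14 h): 205·exp(−0.03648·2) = 190.575 mg/L
C(16) = 117.144 + 144.012 + 248.506 + 131.922 + 63.485 + 321.364 + 77.780 + 190.575 = 1294.789 mg/L

1294.789 mg/L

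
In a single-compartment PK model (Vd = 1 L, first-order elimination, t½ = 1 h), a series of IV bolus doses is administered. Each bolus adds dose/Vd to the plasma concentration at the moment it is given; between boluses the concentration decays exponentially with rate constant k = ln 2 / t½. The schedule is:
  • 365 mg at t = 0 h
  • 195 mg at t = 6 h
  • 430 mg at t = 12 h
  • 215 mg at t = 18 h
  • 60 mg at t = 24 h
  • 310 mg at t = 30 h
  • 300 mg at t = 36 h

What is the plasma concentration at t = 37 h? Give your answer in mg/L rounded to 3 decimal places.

152.430 mg/L

k = ln 2 / 1 = 0.69315 per h
Dose 1 (365 mg at t=0 h): 365·exp(−0.69315·37) = 0.000 mg/L
Dose 2 (195 mg at t=6 h): 195·exp(−0.69315·31) = 0.000 mg/L
Dose 3 (430 mg at t=12 h): 430·exp(−0.69315·25) = 0.000 mg/L
Dose 4 (215 mg at t=18 h): 215·exp(−0.69315·19) = 0.000 mg/L
Dose 5 (60 mg at t=24 h): 60·exp(−0.69315·13) = 0.007 mg/L
Dose 6 (310 mg at t=30 h): 310·exp(−0.69315·7) = 2.422 mg/L
Dose 7 (300 mg at t=36 h): 300·exp(−0.69315·1) = 150.000 mg/L
C(37) = 0.000 + 0.000 + 0.000 + 0.000 + 0.007 + 2.422 + 150.000 = 152.430 mg/L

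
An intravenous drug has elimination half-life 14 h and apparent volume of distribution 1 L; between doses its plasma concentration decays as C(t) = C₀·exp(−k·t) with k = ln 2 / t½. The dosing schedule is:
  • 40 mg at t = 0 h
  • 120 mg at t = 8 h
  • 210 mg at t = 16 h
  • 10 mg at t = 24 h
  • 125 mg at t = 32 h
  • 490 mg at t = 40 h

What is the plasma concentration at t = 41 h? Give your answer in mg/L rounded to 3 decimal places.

640.278 mg/L

k = ln 2 / 14 = 0.04951 per h
Dose 1 (40 mg at t=0 h): 40·exp(−0.04951·41) = 5.254 mg/L
Dose 2 (120 mg at t=8 h): 120·exp(−0.04951·33) = 23.421 mg/L
Dose 3 (210 mg at t=16 h): 210·exp(−0.04951·25) = 60.907 mg/L
Dose 4 (10 mg at t=24 h): 10·exp(−0.04951·17) = 4.310 mg/L
Dose 5 (125 mg at t=32 h): 125·exp(−0.04951·9) = 80.055 mg/L
Dose 6 (490 mg at t=40 h): 490·exp(−0.04951·1) = 466.331 mg/L
C(41) = 5.254 + 23.421 + 60.907 + 4.310 + 80.055 + 466.331 = 640.278 mg/L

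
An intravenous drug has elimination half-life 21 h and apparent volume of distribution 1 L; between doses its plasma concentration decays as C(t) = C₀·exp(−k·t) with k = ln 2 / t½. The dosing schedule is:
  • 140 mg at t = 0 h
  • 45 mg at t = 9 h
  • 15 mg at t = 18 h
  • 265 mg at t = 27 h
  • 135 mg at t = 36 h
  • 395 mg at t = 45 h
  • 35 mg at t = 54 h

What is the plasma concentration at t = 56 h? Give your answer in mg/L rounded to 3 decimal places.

k = ln 2 / 21 = 0.03301 per h
Dose 1 (140 mg at t=0 h): 140·exp(−0.03301·56) = 22.049 mg/L
Dose 2 (45 mg at t=9 h): 45·exp(−0.03301·47) = 9.538 mg/L
Dose 3 (15 mg at t=18 h): 15·exp(−0.03301·38) = 4.279 mg/L
Dose 4 (265 mg at t=27 h): 265·exp(−0.03301·29) = 101.751 mg/L
Dose 5 (135 mg at t=36 h): 135·exp(−0.03301·20) = 69.765 mg/L
Dose 6 (395 mg at t=45 h): 395·exp(−0.03301·11) = 274.735 mg/L
Dose 7 (35 mg at t=54 h): 35·exp(−0.03301·2) = 32.764 mg/L
C(56) = 22.049 + 9.538 + 4.279 + 101.751 + 69.765 + 274.735 + 32.764 = 514.882 mg/L

514.882 mg/L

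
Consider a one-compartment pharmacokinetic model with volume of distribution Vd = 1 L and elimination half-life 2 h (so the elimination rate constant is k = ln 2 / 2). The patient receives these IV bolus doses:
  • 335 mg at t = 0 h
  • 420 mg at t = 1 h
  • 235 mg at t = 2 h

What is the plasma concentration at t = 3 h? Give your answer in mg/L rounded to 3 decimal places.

494.610 mg/L

k = ln 2 / 2 = 0.34657 per h
Dose 1 (335 mg at t=0 h): 335·exp(−0.34657·3) = 118.440 mg/L
Dose 2 (420 mg at t=1 h): 420·exp(−0.34657·2) = 210.000 mg/L
Dose 3 (235 mg at t=2 h): 235·exp(−0.34657·1) = 166.170 mg/L
C(3) = 118.440 + 210.000 + 166.170 = 494.610 mg/L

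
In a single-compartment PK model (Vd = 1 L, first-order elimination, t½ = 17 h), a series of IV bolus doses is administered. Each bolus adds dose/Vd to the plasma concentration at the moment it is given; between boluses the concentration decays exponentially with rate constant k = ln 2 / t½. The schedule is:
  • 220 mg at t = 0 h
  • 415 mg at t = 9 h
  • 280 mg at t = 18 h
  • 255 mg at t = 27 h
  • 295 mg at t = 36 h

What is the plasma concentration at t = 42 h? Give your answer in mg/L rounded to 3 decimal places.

622.312 mg/L

k = ln 2 / 17 = 0.04077 per h
Dose 1 (220 mg at t=0 h): 220·exp(−0.04077·42) = 39.692 mg/L
Dose 2 (415 mg at t=9 h): 415·exp(−0.04077·33) = 108.068 mg/L
Dose 3 (280 mg at t=18 h): 280·exp(−0.04077·24) = 105.238 mg/L
Dose 4 (255 mg at t=27 h): 255·exp(−0.04077·15) = 138.333 mg/L
Dose 5 (295 mg at t=36 h): 295·exp(−0.04077·6) = 230.981 mg/L
C(42) = 39.692 + 108.068 + 105.238 + 138.333 + 230.981 = 622.312 mg/L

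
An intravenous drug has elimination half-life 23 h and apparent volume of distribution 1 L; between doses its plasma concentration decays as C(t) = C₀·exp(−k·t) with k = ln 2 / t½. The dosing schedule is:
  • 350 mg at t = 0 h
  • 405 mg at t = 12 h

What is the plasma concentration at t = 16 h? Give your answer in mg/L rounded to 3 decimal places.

575.107 mg/L

k = ln 2 / 23 = 0.03014 per h
Dose 1 (350 mg at t=0 h): 350·exp(−0.03014·16) = 216.101 mg/L
Dose 2 (405 mg at t=12 h): 405·exp(−0.03014·4) = 359.006 mg/L
C(16) = 216.101 + 359.006 = 575.107 mg/L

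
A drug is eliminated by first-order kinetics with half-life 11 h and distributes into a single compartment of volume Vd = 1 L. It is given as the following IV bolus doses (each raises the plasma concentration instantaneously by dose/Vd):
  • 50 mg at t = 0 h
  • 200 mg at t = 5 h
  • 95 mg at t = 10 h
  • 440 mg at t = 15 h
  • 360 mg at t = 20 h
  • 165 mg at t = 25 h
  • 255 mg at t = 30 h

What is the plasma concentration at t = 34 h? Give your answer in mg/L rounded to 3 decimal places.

632.626 mg/L

k = ln 2 / 11 = 0.06301 per h
Dose 1 (50 mg at t=0 h): 50·exp(−0.06301·34) = 5.868 mg/L
Dose 2 (200 mg at t=5 h): 200·exp(−0.06301·29) = 32.167 mg/L
Dose 3 (95 mg at t=10 h): 95·exp(−0.06301·24) = 20.938 mg/L
Dose 4 (440 mg at t=15 h): 440·exp(−0.06301·19) = 132.890 mg/L
Dose 5 (360 mg at t=20 h): 360·exp(−0.06301·14) = 148.996 mg/L
Dose 6 (165 mg at t=25 h): 165·exp(−0.06301·9) = 93.581 mg/L
Dose 7 (255 mg at t=30 h): 255·exp(−0.06301·4) = 198.187 mg/L
C(34) = 5.868 + 32.167 + 20.938 + 132.890 + 148.996 + 93.581 + 198.187 = 632.626 mg/L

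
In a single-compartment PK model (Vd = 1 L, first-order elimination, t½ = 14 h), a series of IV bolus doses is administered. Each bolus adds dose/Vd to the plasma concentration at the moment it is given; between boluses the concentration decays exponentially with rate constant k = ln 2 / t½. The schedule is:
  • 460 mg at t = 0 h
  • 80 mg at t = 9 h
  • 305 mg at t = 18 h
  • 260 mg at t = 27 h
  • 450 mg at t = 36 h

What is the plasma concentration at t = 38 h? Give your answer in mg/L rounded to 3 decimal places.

760.827 mg/L

k = ln 2 / 14 = 0.04951 per h
Dose 1 (460 mg at t=0 h): 460·exp(−0.04951·38) = 70.093 mg/L
Dose 2 (80 mg at t=9 h): 80·exp(−0.04951·29) = 19.034 mg/L
Dose 3 (305 mg at t=18 h): 305·exp(−0.04951·20) = 113.307 mg/L
Dose 4 (260 mg at t=27 h): 260·exp(−0.04951·11) = 150.817 mg/L
Dose 5 (450 mg at t=36 h): 450·exp(−0.04951·2) = 407.576 mg/L
C(38) = 70.093 + 19.034 + 113.307 + 150.817 + 407.576 = 760.827 mg/L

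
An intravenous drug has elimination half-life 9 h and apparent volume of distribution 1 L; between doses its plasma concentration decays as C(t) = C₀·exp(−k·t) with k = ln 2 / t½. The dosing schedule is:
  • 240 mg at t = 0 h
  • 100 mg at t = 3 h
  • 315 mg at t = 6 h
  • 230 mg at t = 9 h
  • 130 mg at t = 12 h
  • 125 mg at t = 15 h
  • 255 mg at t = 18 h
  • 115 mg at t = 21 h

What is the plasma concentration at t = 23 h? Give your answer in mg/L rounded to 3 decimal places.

620.863 mg/L

k = ln 2 / 9 = 0.07702 per h
Dose 1 (240 mg at t=0 h): 240·exp(−0.07702·23) = 40.824 mg/L
Dose 2 (100 mg at t=3 h): 100·exp(−0.07702·20) = 21.431 mg/L
Dose 3 (315 mg at t=6 h): 315·exp(−0.07702·17) = 85.055 mg/L
Dose 4 (230 mg at t=9 h): 230·exp(−0.07702·14) = 78.245 mg/L
Dose 5 (130 mg at t=12 h): 130·exp(−0.07702·11) = 55.721 mg/L
Dose 6 (125 mg at t=15 h): 125·exp(−0.07702·8) = 67.504 mg/L
Dose 7 (255 mg at t=18 h): 255·exp(−0.07702·5) = 173.501 mg/L
Dose 8 (115 mg at t=21 h): 115·exp(−0.07702·2) = 98.583 mg/L
C(23) = 40.824 + 21.431 + 85.055 + 78.245 + 55.721 + 67.504 + 173.501 + 98.583 = 620.863 mg/L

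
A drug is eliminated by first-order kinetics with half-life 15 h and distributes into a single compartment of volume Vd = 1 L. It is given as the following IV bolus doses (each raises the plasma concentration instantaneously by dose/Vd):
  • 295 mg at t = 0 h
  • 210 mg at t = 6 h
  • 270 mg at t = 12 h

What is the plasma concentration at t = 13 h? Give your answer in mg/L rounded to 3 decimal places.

k = ln 2 / 15 = 0.04621 per h
Dose 1 (295 mg at t=0 h): 295·exp(−0.04621·13) = 161.782 mg/L
Dose 2 (210 mg at t=6 h): 210·exp(−0.04621·7) = 151.963 mg/L
Dose 3 (270 mg at t=12 h): 270·exp(−0.04621·1) = 257.807 mg/L
C(13) = 161.782 + 151.963 + 257.807 = 571.552 mg/L

571.552 mg/L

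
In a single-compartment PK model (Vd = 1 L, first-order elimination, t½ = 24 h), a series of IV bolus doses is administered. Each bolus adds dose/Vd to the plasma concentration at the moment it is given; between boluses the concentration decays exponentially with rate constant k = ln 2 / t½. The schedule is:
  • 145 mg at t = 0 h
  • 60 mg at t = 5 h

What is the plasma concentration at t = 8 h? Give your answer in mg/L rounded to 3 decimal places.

k = ln 2 / 24 = 0.02888 per h
Dose 1 (145 mg at t=0 h): 145·exp(−0.02888·8) = 115.087 mg/L
Dose 2 (60 mg at t=5 h): 60·exp(−0.02888·3) = 55.020 mg/L
C(8) = 115.087 + 55.020 = 170.107 mg/L

170.107 mg/L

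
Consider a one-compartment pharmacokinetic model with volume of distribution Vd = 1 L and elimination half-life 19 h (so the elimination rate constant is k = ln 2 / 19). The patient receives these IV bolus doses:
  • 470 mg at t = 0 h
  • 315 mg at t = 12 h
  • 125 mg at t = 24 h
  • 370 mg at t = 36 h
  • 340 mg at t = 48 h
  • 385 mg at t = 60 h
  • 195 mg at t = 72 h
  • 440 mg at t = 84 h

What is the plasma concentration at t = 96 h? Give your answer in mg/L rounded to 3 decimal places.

607.163 mg/L

k = ln 2 / 19 = 0.03648 per h
Dose 1 (470 mg at t=0 h): 470·exp(−0.03648·96) = 14.161 mg/L
Dose 2 (315 mg at t=12 h): 315·exp(−0.03648·84) = 14.704 mg/L
Dose 3 (125 mg at t=24 h): 125·exp(−0.03648·72) = 9.040 mg/L
Dose 4 (370 mg at t=36 h): 370·exp(−0.03648·60) = 41.455 mg/L
Dose 5 (340 mg at t=48 h): 340·exp(−0.03648·48) = 59.018 mg/L
Dose 6 (385 mg at t=60 h): 385·exp(−0.03648·36) = 103.535 mg/L
Dose 7 (195 mg at t=72 h): 195·exp(−0.03648·24) = 81.243 mg/L
Dose 8 (440 mg at t=84 h): 440·exp(−0.03648·12) = 284.007 mg/L
C(96) = 14.161 + 14.704 + 9.040 + 41.455 + 59.018 + 103.535 + 81.243 + 284.007 = 607.163 mg/L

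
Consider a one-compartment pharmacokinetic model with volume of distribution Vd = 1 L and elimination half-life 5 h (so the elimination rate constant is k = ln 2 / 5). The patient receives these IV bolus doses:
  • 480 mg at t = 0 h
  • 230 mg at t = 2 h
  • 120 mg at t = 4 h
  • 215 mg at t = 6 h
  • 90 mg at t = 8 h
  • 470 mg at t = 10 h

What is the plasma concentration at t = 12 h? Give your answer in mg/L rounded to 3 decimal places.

k = ln 2 / 5 = 0.13863 per h
Dose 1 (480 mg at t=0 h): 480·exp(−0.13863·12) = 90.943 mg/L
Dose 2 (230 mg at t=2 h): 230·exp(−0.13863·10) = 57.500 mg/L
Dose 3 (120 mg at t=4 h): 120·exp(−0.13863·8) = 39.585 mg/L
Dose 4 (215 mg at t=6 h): 215·exp(−0.13863·6) = 93.584 mg/L
Dose 5 (90 mg at t=8 h): 90·exp(−0.13863·4) = 51.691 mg/L
Dose 6 (470 mg at t=10 h): 470·exp(−0.13863·2) = 356.193 mg/L
C(12) = 90.943 + 57.500 + 39.585 + 93.584 + 51.691 + 356.193 = 689.497 mg/L

689.497 mg/L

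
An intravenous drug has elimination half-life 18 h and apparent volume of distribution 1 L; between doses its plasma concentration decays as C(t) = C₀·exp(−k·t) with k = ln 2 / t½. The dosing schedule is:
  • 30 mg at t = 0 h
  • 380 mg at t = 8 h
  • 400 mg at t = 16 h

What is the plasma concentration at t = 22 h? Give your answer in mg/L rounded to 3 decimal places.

551.979 mg/L

k = ln 2 / 18 = 0.03851 per h
Dose 1 (30 mg at t=0 h): 30·exp(−0.03851·22) = 12.859 mg/L
Dose 2 (380 mg at t=8 h): 380·exp(−0.03851·14) = 221.641 mg/L
Dose 3 (400 mg at t=16 h): 400·exp(−0.03851·6) = 317.480 mg/L
C(22) = 12.859 + 221.641 + 317.480 = 551.979 mg/L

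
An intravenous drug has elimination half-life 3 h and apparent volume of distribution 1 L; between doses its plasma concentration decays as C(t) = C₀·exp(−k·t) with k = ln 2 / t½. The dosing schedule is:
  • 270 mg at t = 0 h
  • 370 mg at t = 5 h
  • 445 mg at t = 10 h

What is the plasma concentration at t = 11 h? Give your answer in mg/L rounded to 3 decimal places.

466.958 mg/L

k = ln 2 / 3 = 0.23105 per h
Dose 1 (270 mg at t=0 h): 270·exp(−0.23105·11) = 21.261 mg/L
Dose 2 (370 mg at t=5 h): 370·exp(−0.23105·6) = 92.500 mg/L
Dose 3 (445 mg at t=10 h): 445·exp(−0.23105·1) = 353.197 mg/L
C(11) = 21.261 + 92.500 + 353.197 = 466.958 mg/L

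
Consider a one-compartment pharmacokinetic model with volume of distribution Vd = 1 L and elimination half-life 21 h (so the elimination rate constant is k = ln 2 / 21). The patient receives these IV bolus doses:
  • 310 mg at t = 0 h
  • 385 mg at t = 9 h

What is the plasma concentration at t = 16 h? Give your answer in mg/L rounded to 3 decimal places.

k = ln 2 / 21 = 0.03301 per h
Dose 1 (310 mg at t=0 h): 310·exp(−0.03301·16) = 182.812 mg/L
Dose 2 (385 mg at t=9 h): 385·exp(−0.03301·7) = 305.575 mg/L
C(16) = 182.812 + 305.575 = 488.387 mg/L

488.387 mg/L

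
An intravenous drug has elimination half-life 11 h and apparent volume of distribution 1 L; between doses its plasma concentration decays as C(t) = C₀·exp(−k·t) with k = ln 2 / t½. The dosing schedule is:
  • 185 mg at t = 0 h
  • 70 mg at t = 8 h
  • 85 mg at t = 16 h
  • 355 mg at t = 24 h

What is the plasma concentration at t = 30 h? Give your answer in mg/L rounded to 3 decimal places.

k = ln 2 / 11 = 0.06301 per h
Dose 1 (185 mg at t=0 h): 185·exp(−0.06301·30) = 27.937 mg/L
Dose 2 (70 mg at t=8 h): 70·exp(−0.06301·22) = 17.500 mg/L
Dose 3 (85 mg at t=16 h): 85·exp(−0.06301·14) = 35.180 mg/L
Dose 4 (355 mg at t=24 h): 355·exp(−0.06301·6) = 243.237 mg/L
C(30) = 27.937 + 17.500 + 35.180 + 243.237 = 323.854 mg/L

323.854 mg/L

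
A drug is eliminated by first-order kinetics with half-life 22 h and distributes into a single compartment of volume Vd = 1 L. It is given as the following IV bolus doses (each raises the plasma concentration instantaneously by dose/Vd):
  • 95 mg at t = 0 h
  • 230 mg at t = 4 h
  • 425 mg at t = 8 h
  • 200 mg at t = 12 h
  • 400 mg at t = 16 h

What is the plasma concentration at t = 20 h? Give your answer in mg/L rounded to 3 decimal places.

988.796 mg/L

k = ln 2 / 22 = 0.03151 per h
Dose 1 (95 mg at t=0 h): 95·exp(−0.03151·20) = 50.589 mg/L
Dose 2 (230 mg at t=4 h): 230·exp(−0.03151·16) = 138.930 mg/L
Dose 3 (425 mg at t=8 h): 425·exp(−0.03151·12) = 291.200 mg/L
Dose 4 (200 mg at t=12 h): 200·exp(−0.03151·8) = 155.441 mg/L
Dose 5 (400 mg at t=16 h): 400·exp(−0.03151·4) = 352.637 mg/L
C(20) = 50.589 + 138.930 + 291.200 + 155.441 + 352.637 = 988.796 mg/L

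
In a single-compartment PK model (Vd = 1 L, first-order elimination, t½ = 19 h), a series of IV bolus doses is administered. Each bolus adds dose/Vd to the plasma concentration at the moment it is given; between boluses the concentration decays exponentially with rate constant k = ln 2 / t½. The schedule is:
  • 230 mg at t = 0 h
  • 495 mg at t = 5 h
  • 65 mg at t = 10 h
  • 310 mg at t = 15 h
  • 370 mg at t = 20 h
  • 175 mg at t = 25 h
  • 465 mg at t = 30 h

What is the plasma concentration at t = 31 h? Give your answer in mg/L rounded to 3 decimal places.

k = ln 2 / 19 = 0.03648 per h
Dose 1 (230 mg at t=0 h): 230·exp(−0.03648·31) = 74.229 mg/L
Dose 2 (495 mg at t=5 h): 495·exp(−0.03648·26) = 191.721 mg/L
Dose 3 (65 mg at t=10 h): 65·exp(−0.03648·21) = 30.213 mg/L
Dose 4 (310 mg at t=15 h): 310·exp(−0.03648·16) = 172.927 mg/L
Dose 5 (370 mg at t=20 h): 370·exp(−0.03648·11) = 247.697 mg/L
Dose 6 (175 mg at t=25 h): 175·exp(−0.03648·6) = 140.597 mg/L
Dose 7 (465 mg at t=30 h): 465·exp(−0.03648·1) = 448.342 mg/L
C(31) = 74.229 + 191.721 + 30.213 + 172.927 + 247.697 + 140.597 + 448.342 = 1305.726 mg/L

1305.726 mg/L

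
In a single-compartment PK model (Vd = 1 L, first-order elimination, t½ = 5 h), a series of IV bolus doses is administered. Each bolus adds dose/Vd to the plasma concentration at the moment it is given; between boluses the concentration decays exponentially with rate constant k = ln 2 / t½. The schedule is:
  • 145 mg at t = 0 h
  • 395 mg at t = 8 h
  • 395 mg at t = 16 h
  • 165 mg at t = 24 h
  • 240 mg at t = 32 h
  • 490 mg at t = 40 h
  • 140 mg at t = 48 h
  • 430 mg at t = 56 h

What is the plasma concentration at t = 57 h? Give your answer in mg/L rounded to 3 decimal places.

472.001 mg/L

k = ln 2 / 5 = 0.13863 per h
Dose 1 (145 mg at t=0 h): 145·exp(−0.13863·57) = 0.054 mg/L
Dose 2 (395 mg at t=8 h): 395·exp(−0.13863·49) = 0.443 mg/L
Dose 3 (395 mg at t=16 h): 395·exp(−0.13863·41) = 1.343 mg/L
Dose 4 (165 mg at t=24 h): 165·exp(−0.13863·33) = 1.701 mg/L
Dose 5 (240 mg at t=32 h): 240·exp(−0.13863·25) = 7.500 mg/L
Dose 6 (490 mg at t=40 h): 490·exp(−0.13863·17) = 46.419 mg/L
Dose 7 (140 mg at t=48 h): 140·exp(−0.13863·9) = 40.204 mg/L
Dose 8 (430 mg at t=56 h): 430·exp(−0.13863·1) = 374.337 mg/L
C(57) = 0.054 + 0.443 + 1.343 + 1.701 + 7.500 + 46.419 + 40.204 + 374.337 = 472.001 mg/L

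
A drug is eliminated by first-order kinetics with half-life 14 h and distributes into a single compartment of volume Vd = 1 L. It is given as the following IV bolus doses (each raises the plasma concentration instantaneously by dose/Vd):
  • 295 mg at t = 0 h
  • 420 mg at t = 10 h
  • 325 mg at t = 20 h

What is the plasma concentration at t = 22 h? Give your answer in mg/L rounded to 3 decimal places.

625.479 mg/L

k = ln 2 / 14 = 0.04951 per h
Dose 1 (295 mg at t=0 h): 295·exp(−0.04951·22) = 99.260 mg/L
Dose 2 (420 mg at t=10 h): 420·exp(−0.04951·12) = 231.859 mg/L
Dose 3 (325 mg at t=20 h): 325·exp(−0.04951·2) = 294.360 mg/L
C(22) = 99.260 + 231.859 + 294.360 = 625.479 mg/L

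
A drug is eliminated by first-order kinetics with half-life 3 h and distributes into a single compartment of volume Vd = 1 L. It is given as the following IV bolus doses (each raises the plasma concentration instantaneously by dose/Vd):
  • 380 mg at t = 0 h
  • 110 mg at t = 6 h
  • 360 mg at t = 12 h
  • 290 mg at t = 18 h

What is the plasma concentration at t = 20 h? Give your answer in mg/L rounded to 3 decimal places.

k = ln 2 / 3 = 0.23105 per h
Dose 1 (380 mg at t=0 h): 380·exp(−0.23105·20) = 3.740 mg/L
Dose 2 (110 mg at t=6 h): 110·exp(−0.23105·14) = 4.331 mg/L
Dose 3 (360 mg at t=12 h): 360·exp(−0.23105·8) = 56.696 mg/L
Dose 4 (290 mg at t=18 h): 290·exp(−0.23105·2) = 182.689 mg/L
C(20) = 3.740 + 4.331 + 56.696 + 182.689 = 247.456 mg/L

247.456 mg/L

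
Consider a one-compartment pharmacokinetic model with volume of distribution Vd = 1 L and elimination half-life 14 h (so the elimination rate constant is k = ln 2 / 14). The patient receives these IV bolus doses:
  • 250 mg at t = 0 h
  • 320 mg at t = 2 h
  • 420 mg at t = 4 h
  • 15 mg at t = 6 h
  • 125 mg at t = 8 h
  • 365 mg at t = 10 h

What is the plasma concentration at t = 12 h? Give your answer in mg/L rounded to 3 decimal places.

k = ln 2 / 14 = 0.04951 per h
Dose 1 (250 mg at t=0 h): 250·exp(−0.04951·12) = 138.011 mg/L
Dose 2 (320 mg at t=2 h): 320·exp(−0.04951·10) = 195.042 mg/L
Dose 3 (420 mg at t=4 h): 420·exp(−0.04951·8) = 282.639 mg/L
Dose 4 (15 mg at t=6 h): 15·exp(−0.04951·6) = 11.145 mg/L
Dose 5 (125 mg at t=8 h): 125·exp(−0.04951·4) = 102.542 mg/L
Dose 6 (365 mg at t=10 h): 365·exp(−0.04951·2) = 330.589 mg/L
C(12) = 138.011 + 195.042 + 282.639 + 11.145 + 102.542 + 330.589 = 1059.968 mg/L

1059.968 mg/L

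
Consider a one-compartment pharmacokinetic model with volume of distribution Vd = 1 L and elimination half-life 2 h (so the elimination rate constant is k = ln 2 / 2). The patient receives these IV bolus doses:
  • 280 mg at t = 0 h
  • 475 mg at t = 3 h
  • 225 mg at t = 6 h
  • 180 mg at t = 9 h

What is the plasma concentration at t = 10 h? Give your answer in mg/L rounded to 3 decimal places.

k = ln 2 / 2 = 0.34657 per h
Dose 1 (280 mg at t=0 h): 280·exp(−0.34657·10) = 8.750 mg/L
Dose 2 (475 mg at t=3 h): 475·exp(−0.34657·7) = 41.984 mg/L
Dose 3 (225 mg at t=6 h): 225·exp(−0.34657·4) = 56.250 mg/L
Dose 4 (180 mg at t=9 h): 180·exp(−0.34657·1) = 127.279 mg/L
C(10) = 8.750 + 41.984 + 56.250 + 127.279 = 234.264 mg/L

234.264 mg/L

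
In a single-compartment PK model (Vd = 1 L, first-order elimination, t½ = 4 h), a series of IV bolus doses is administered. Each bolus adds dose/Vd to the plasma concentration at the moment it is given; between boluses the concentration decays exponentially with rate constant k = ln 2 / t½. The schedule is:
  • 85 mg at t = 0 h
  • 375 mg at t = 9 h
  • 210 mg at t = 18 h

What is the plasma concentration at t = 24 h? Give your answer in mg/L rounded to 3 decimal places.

k = ln 2 / 4 = 0.17329 per h
Dose 1 (85 mg at t=0 h): 85·exp(−0.17329·24) = 1.328 mg/L
Dose 2 (375 mg at t=9 h): 375·exp(−0.17329·15) = 27.872 mg/L
Dose 3 (210 mg at t=18 h): 210·exp(−0.17329·6) = 74.246 mg/L
C(24) = 1.328 + 27.872 + 74.246 = 103.446 mg/L

103.446 mg/L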